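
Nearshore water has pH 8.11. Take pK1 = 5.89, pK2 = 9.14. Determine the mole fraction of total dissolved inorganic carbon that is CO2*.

α₀ = 1 / (1 + K1/[H⁺] + K1K2/[H⁺]²) = 1 / (1 + 10^+2.22 + 10^+1.19)
   = 1 / (1 + 165.96 + 15.488) = 1/182.45 = 0.005481

α₀ = 0.00548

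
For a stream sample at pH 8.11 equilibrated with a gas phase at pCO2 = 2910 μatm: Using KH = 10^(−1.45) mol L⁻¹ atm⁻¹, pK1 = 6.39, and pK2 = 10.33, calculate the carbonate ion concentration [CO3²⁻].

[CO2*] = KH · pCO2 = 10^(−1.45) × 2910×10^-6 = 1.033×10^-4 mol/L
α₀ = 1/(1 + K1/[H⁺] + K1K2/[H⁺]²) = 1/(1 + 10^+1.72 + 10^-0.50) = 0.01859
DIC = [CO2*]/α₀ = 1.033×10^-4 / 0.01859 = 5.555 mmol/L
[CO3²⁻] = α₂·DIC; α₂ = 0.005878, so [CO3²⁻] = 0.005878 × 5.555 = 0.0327 mmol/L

[CO3²⁻] = 0.0327 mmol/L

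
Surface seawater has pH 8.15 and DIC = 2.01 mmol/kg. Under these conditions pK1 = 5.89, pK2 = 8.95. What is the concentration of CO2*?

α₀ = 1 / (1 + K1/[H⁺] + K1K2/[H⁺]²) = 1 / (1 + 10^+2.26 + 10^+1.46)
   = 1 / (1 + 181.97 + 28.840) = 1/211.81 = 0.004721
[CO2*] = α₀ × DIC = 0.004721 × 2.01 = 0.00949 mmol/kg = 9.49 μmol/kg

[CO2*] = 9.49 μmol/kg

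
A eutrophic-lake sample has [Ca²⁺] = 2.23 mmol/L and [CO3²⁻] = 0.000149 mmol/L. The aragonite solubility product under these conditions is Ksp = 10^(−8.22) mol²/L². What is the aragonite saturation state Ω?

Ksp = 10^(−8.22) = 6.026×10^-9
Ω = [Ca²⁺][CO3²⁻]/Ksp = (2.23×10^-3)(0.000149×10^-3) / 6.026×10^-9 = 0.0551

Ω = 0.0551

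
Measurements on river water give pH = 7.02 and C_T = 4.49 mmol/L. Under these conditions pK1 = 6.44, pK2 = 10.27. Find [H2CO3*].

α₀ = 1 / (1 + K1/[H⁺] + K1K2/[H⁺]²) = 1 / (1 + 10^+0.58 + 10^-2.67)
   = 1 / (1 + 3.8019 + 0.0021380) = 1/4.8040 = 0.2082
[CO2*] = α₀ × DIC = 0.2082 × 4.49 = 0.935 mmol/L

[CO2*] = 0.935 mmol/L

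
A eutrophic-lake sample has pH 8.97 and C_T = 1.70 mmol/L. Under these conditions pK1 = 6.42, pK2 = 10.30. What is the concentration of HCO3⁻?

[HCO3⁻] = 1.62 mmol/L

α₁ = 1 / (1 + [H⁺]/K1 + K2/[H⁺]) = 1 / (1 + 10^-2.55 + 10^-1.33)
   = 1 / (1 + 0.0028184 + 0.046774) = 1/1.0496 = 0.9528
[HCO3⁻] = α₁ × DIC = 0.9528 × 1.70 = 1.62 mmol/L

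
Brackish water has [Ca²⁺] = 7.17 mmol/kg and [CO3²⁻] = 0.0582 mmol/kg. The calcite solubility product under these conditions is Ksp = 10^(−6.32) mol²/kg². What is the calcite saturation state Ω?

Ω = 0.872

Ksp = 10^(−6.32) = 4.786×10^-7
Ω = [Ca²⁺][CO3²⁻]/Ksp = (7.17×10^-3)(0.0582×10^-3) / 4.786×10^-7 = 0.872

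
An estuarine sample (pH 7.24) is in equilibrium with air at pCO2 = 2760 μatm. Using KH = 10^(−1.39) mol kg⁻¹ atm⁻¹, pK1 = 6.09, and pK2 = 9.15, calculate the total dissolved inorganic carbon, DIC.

[CO2*] = KH · pCO2 = 10^(−1.39) × 2760×10^-6 = 1.124×10^-4 mol/kg
α₀ = 1/(1 + K1/[H⁺] + K1K2/[H⁺]²) = 1/(1 + 10^+1.15 + 10^-0.76) = 0.06536
DIC = [CO2*]/α₀ = 1.124×10^-4 / 0.06536 = 1.72 mmol/kg

DIC = 1.72 mmol/kg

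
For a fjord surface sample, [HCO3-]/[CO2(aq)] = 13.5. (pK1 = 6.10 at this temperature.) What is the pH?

pH = 7.23

From K1 = [H⁺][HCO3-]/[CO2(aq)]:  pH = pK1 + log₁₀([HCO3-]/[CO2(aq)])
log₁₀(13.5) = +1.130
pH = 6.10 + (+1.130) = 7.23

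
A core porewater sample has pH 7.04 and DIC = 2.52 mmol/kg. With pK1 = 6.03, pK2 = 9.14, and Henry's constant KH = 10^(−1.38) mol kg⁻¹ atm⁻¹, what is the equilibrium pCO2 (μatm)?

pCO2 = 5340 μatm

α₀ = 1 / (1 + K1/[H⁺] + K1K2/[H⁺]²) = 1 / (1 + 10^+1.01 + 10^-1.09)
   = 1 / (1 + 10.233 + 0.081283) = 1/11.314 = 0.08838
[CO2*] = α₀ × DIC = 0.08838 × 2.52 = 0.2227 mmol/kg
pCO2 = [CO2*]/KH = 2.227×10^-4 / 4.169×10^-2 = 5340 μatm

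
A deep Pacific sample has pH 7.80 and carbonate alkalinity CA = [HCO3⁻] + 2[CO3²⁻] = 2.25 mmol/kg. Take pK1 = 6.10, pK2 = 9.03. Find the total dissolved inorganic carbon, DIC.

CA = [HCO3⁻] + 2[CO3²⁻] = (α₁ + 2α₂)·DIC
At pH 7.80: [H⁺]/K1 = 10^-1.70 = 0.019953, K2/[H⁺] = 10^-1.23 = 0.058884
α₁ = 1/(1 + 0.019953 + 0.058884) = 1/1.0788 = 0.9269; α₂ = α₁·K2/[H⁺] = 0.05458
α₁ + 2α₂ = 1.0361
DIC = CA / (α₁ + 2α₂) = 2.25 / 1.0361 = 2.17 mmol/kg

DIC = 2.17 mmol/kg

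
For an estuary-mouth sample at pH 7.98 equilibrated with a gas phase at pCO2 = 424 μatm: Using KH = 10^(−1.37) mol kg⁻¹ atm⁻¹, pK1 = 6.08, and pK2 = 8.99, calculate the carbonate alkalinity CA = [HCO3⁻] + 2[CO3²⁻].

[CO2*] = KH · pCO2 = 10^(−1.37) × 424×10^-6 = 1.809×10^-5 mol/kg
α₀ = 1/(1 + K1/[H⁺] + K1K2/[H⁺]²) = 1/(1 + 10^+1.90 + 10^+0.89) = 0.01134
DIC = [CO2*]/α₀ = 1.809×10^-5 / 0.01134 = 1.595 mmol/kg
CA = (α₁ + 2α₂)·DIC = (0.9006 + 2×0.08801) × 1.595 = 1.72 mmol/kg

CA = 1.72 mmol/kg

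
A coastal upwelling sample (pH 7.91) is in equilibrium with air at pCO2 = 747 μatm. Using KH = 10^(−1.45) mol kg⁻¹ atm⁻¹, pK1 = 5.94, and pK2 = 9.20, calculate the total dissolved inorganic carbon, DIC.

DIC = 2.63 mmol/kg

[CO2*] = KH · pCO2 = 10^(−1.45) × 747×10^-6 = 2.650×10^-5 mol/kg
α₀ = 1/(1 + K1/[H⁺] + K1K2/[H⁺]²) = 1/(1 + 10^+1.97 + 10^+0.68) = 0.01009
DIC = [CO2*]/α₀ = 2.650×10^-5 / 0.01009 = 2.63 mmol/kg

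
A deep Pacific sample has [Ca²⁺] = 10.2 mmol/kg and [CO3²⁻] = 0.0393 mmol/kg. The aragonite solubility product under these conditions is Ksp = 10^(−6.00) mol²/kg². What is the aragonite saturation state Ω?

Ksp = 10^(−6.00) = 1.000×10^-6
Ω = [Ca²⁺][CO3²⁻]/Ksp = (10.2×10^-3)(0.0393×10^-3) / 1.000×10^-6 = 0.401

Ω = 0.401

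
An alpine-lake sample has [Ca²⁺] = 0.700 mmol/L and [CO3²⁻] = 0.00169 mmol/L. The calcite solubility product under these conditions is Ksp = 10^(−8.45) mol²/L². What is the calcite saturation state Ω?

Ksp = 10^(−8.45) = 3.548×10^-9
Ω = [Ca²⁺][CO3²⁻]/Ksp = (0.700×10^-3)(0.00169×10^-3) / 3.548×10^-9 = 0.333

Ω = 0.333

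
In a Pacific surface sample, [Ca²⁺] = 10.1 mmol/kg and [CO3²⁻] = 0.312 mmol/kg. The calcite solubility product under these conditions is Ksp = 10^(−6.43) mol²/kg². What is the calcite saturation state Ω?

Ksp = 10^(−6.43) = 3.715×10^-7
Ω = [Ca²⁺][CO3²⁻]/Ksp = (10.1×10^-3)(0.312×10^-3) / 3.715×10^-7 = 8.48

Ω = 8.48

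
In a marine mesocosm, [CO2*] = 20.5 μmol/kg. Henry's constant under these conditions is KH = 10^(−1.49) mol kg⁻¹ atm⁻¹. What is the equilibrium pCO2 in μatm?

pCO2 = 634 μatm

KH = 10^(−1.49) = 3.236×10^-2 mol kg⁻¹ atm⁻¹
pCO2 = [CO2*]/KH = 20.5×10^-6 / 3.236×10^-2 = 6.34×10^-4 atm = 634 μatm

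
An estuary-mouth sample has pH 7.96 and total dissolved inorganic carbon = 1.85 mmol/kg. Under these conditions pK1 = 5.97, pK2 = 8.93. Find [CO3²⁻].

α₂ = 1 / (1 + [H⁺]/K2 + [H⁺]²/(K1K2)) = 1 / (1 + 10^+0.97 + 10^-1.02)
   = 1 / (1 + 9.3325 + 0.095499) = 1/10.428 = 0.09590
[CO3²⁻] = α₂ × DIC = 0.09590 × 1.85 = 0.177 mmol/kg

[CO3²⁻] = 0.177 mmol/kg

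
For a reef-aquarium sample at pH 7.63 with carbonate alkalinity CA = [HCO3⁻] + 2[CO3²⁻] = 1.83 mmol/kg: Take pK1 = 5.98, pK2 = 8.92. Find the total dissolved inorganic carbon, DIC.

CA = [HCO3⁻] + 2[CO3²⁻] = (α₁ + 2α₂)·DIC
At pH 7.63: [H⁺]/K1 = 10^-1.65 = 0.022387, K2/[H⁺] = 10^-1.29 = 0.051286
α₁ = 1/(1 + 0.022387 + 0.051286) = 1/1.0737 = 0.9314; α₂ = α₁·K2/[H⁺] = 0.04777
α₁ + 2α₂ = 1.0269
DIC = CA / (α₁ + 2α₂) = 1.83 / 1.0269 = 1.78 mmol/kg

DIC = 1.78 mmol/kg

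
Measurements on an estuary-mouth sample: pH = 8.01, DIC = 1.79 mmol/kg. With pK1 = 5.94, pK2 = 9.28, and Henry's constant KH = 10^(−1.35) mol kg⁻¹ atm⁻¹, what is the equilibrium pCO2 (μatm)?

α₀ = 1 / (1 + K1/[H⁺] + K1K2/[H⁺]²) = 1 / (1 + 10^+2.07 + 10^+0.80)
   = 1 / (1 + 117.49 + 6.3096) = 1/124.80 = 0.008013
[CO2*] = α₀ × DIC = 0.008013 × 1.79 = 0.01434 mmol/kg = 14.34 μmol/kg
pCO2 = [CO2*]/KH = 1.434×10^-5 / 4.467×10^-2 = 321 μatm

pCO2 = 321 μatm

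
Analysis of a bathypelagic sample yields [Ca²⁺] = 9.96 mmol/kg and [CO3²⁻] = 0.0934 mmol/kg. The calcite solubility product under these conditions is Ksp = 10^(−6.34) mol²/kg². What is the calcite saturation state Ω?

Ω = 2.04

Ksp = 10^(−6.34) = 4.571×10^-7
Ω = [Ca²⁺][CO3²⁻]/Ksp = (9.96×10^-3)(0.0934×10^-3) / 4.571×10^-7 = 2.04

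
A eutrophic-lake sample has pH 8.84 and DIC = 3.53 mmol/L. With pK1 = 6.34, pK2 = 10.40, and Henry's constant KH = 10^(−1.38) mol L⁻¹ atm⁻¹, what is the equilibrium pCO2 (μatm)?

α₀ = 1 / (1 + K1/[H⁺] + K1K2/[H⁺]²) = 1 / (1 + 10^+2.50 + 10^+0.94)
   = 1 / (1 + 316.23 + 8.7096) = 1/325.94 = 0.003068
[CO2*] = α₀ × DIC = 0.003068 × 3.53 = 0.01083 mmol/L = 10.83 μmol/L
pCO2 = [CO2*]/KH = 1.083×10^-5 / 4.169×10^-2 = 260 μatm

pCO2 = 260 μatm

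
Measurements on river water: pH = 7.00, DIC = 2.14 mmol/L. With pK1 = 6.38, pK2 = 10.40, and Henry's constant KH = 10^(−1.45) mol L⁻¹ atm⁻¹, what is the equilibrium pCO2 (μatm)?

pCO2 = 1.17×10^4 μatm

α₀ = 1 / (1 + K1/[H⁺] + K1K2/[H⁺]²) = 1 / (1 + 10^+0.62 + 10^-2.78)
   = 1 / (1 + 4.1687 + 0.0016596) = 1/5.1704 = 0.1934
[CO2*] = α₀ × DIC = 0.1934 × 2.14 = 0.4139 mmol/L
pCO2 = [CO2*]/KH = 4.139×10^-4 / 3.548×10^-2 = 1.17×10^4 μatm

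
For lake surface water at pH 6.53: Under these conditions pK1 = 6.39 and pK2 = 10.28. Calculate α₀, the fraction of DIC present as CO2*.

α₀ = 1 / (1 + K1/[H⁺] + K1K2/[H⁺]²) = 1 / (1 + 10^+0.14 + 10^-3.61)
   = 1 / (1 + 1.3804 + 0.00024547) = 1/2.3806 = 0.4201

α₀ = 0.420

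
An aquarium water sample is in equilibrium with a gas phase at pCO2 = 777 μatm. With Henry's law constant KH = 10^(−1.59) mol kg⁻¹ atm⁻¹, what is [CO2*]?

[CO2*] = 20.0 μmol/kg

KH = 10^(−1.59) = 2.570×10^-2 mol kg⁻¹ atm⁻¹
[CO2*] = KH · pCO2 = 2.570×10^-2 × 777×10^-6 atm = 2.00×10^-5 mol/kg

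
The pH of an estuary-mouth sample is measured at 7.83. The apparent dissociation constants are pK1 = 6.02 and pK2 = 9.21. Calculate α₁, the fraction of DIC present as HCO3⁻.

α₁ = 1 / (1 + [H⁺]/K1 + K2/[H⁺]) = 1 / (1 + 10^-1.81 + 10^-1.38)
   = 1 / (1 + 0.015488 + 0.041687) = 1/1.0572 = 0.9459

α₁ = 0.946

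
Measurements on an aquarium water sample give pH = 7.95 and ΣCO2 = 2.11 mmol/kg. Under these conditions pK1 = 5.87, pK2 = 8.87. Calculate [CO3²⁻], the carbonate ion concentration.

α₂ = 1 / (1 + [H⁺]/K2 + [H⁺]²/(K1K2)) = 1 / (1 + 10^+0.92 + 10^-1.16)
   = 1 / (1 + 8.3176 + 0.069183) = 1/9.3868 = 0.1065
[CO3²⁻] = α₂ × DIC = 0.1065 × 2.11 = 0.225 mmol/kg

[CO3²⁻] = 0.225 mmol/kg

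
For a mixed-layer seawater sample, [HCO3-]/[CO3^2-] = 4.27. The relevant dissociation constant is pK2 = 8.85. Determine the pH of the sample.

pH = 8.22

From K2 = [H⁺][CO3^2-]/[HCO3-]:  pH = pK2 − log₁₀([HCO3-]/[CO3^2-])
log₁₀(4.27) = +0.630
pH = 8.85 − (+0.630) = 8.22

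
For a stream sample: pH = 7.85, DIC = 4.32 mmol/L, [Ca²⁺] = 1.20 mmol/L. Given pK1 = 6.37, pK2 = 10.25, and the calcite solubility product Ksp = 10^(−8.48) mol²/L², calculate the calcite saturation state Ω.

Ω = 6.01

α₂ = 1 / (1 + [H⁺]/K2 + [H⁺]²/(K1K2)) = 1 / (1 + 10^+2.40 + 10^+0.92)
   = 1 / (1 + 251.19 + 8.3176) = 1/260.51 = 0.003839
[CO3²⁻] = α₂ × DIC = 0.003839 × 4.32 = 0.01658 mmol/L = 16.58 μmol/L
Ksp = 10^(−8.48) = 3.311×10^-9
Ω = [Ca²⁺][CO3²⁻]/Ksp = (1.20×10^-3)(1.658×10^-5) / 3.311×10^-9 = 6.01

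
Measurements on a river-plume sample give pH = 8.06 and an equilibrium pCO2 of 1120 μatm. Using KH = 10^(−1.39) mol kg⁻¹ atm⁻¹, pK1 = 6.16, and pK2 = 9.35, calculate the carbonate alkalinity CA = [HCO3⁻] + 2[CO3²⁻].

[CO2*] = KH · pCO2 = 10^(−1.39) × 1120×10^-6 = 4.563×10^-5 mol/kg
α₀ = 1/(1 + K1/[H⁺] + K1K2/[H⁺]²) = 1/(1 + 10^+1.90 + 10^+0.61) = 0.01183
DIC = [CO2*]/α₀ = 4.563×10^-5 / 0.01183 = 3.856 mmol/kg
CA = (α₁ + 2α₂)·DIC = (0.9400 + 2×0.04821) × 3.856 = 4.00 mmol/kg

CA = 4.00 mmol/kg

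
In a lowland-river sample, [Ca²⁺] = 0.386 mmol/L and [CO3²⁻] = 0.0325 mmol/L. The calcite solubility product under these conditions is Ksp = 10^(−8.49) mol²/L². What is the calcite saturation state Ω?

Ω = 3.88

Ksp = 10^(−8.49) = 3.236×10^-9
Ω = [Ca²⁺][CO3²⁻]/Ksp = (0.386×10^-3)(0.0325×10^-3) / 3.236×10^-9 = 3.88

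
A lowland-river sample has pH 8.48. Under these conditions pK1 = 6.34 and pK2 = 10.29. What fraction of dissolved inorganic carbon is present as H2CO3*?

α₀ = 1 / (1 + K1/[H⁺] + K1K2/[H⁺]²) = 1 / (1 + 10^+2.14 + 10^+0.33)
   = 1 / (1 + 138.04 + 2.1380) = 1/141.18 = 0.007083

α₀ = 0.00708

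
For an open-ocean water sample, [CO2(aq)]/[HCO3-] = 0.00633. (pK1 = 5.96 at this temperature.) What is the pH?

From K1 = [H⁺][HCO3-]/[CO2(aq)]:  pH = pK1 − log₁₀([CO2(aq)]/[HCO3-])
log₁₀(0.00633) = -2.199
pH = 5.96 − (-2.199) = 8.16

pH = 8.16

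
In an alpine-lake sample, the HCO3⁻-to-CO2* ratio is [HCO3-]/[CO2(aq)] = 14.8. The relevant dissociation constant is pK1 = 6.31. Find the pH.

From K1 = [H⁺][HCO3-]/[CO2(aq)]:  pH = pK1 + log₁₀([HCO3-]/[CO2(aq)])
log₁₀(14.8) = +1.170
pH = 6.31 + (+1.170) = 7.48

pH = 7.48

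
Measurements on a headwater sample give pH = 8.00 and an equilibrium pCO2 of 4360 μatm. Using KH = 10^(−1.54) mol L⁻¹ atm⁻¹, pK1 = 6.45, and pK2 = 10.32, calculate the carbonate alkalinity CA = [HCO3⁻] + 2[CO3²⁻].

CA = 4.50 mmol/L

[CO2*] = KH · pCO2 = 10^(−1.54) × 4360×10^-6 = 1.257×10^-4 mol/L
α₀ = 1/(1 + K1/[H⁺] + K1K2/[H⁺]²) = 1/(1 + 10^+1.55 + 10^-0.77) = 0.02728
DIC = [CO2*]/α₀ = 1.257×10^-4 / 0.02728 = 4.609 mmol/L
CA = (α₁ + 2α₂)·DIC = (0.9681 + 2×0.004634) × 4.609 = 4.50 mmol/L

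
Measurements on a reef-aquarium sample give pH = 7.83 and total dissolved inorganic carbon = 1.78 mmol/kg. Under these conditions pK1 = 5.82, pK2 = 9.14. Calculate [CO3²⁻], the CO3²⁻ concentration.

α₂ = 1 / (1 + [H⁺]/K2 + [H⁺]²/(K1K2)) = 1 / (1 + 10^+1.31 + 10^-0.70)
   = 1 / (1 + 20.417 + 0.19953) = 1/21.617 = 0.04626
[CO3²⁻] = α₂ × DIC = 0.04626 × 1.78 = 0.0823 mmol/kg

[CO3²⁻] = 0.0823 mmol/kg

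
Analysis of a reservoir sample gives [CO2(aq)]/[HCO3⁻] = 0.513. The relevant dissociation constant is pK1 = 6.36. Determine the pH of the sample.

From K1 = [H⁺][HCO3⁻]/[CO2(aq)]:  pH = pK1 − log₁₀([CO2(aq)]/[HCO3⁻])
log₁₀(0.513) = -0.290
pH = 6.36 − (-0.290) = 6.65

pH = 6.65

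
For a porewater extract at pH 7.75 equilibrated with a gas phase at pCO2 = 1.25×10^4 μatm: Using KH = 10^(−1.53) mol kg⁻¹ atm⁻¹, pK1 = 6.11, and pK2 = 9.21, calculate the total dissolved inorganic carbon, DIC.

DIC = 17.0 mmol/kg

[CO2*] = KH · pCO2 = 10^(−1.53) × 1.25×10^4×10^-6 = 3.689×10^-4 mol/kg
α₀ = 1/(1 + K1/[H⁺] + K1K2/[H⁺]²) = 1/(1 + 10^+1.64 + 10^+0.18) = 0.02166
DIC = [CO2*]/α₀ = 3.689×10^-4 / 0.02166 = 17.0 mmol/kg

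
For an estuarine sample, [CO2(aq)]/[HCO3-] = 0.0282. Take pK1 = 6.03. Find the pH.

pH = 7.58

From K1 = [H⁺][HCO3-]/[CO2(aq)]:  pH = pK1 − log₁₀([CO2(aq)]/[HCO3-])
log₁₀(0.0282) = -1.550
pH = 6.03 − (-1.550) = 7.58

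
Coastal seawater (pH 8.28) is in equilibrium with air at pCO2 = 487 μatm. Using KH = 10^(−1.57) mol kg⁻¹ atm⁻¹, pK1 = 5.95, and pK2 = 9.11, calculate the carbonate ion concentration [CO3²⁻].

[CO3²⁻] = 0.415 mmol/kg

[CO2*] = KH · pCO2 = 10^(−1.57) × 487×10^-6 = 1.311×10^-5 mol/kg
α₀ = 1/(1 + K1/[H⁺] + K1K2/[H⁺]²) = 1/(1 + 10^+2.33 + 10^+1.50) = 0.004058
DIC = [CO2*]/α₀ = 1.311×10^-5 / 0.004058 = 3.230 mmol/kg
[CO3²⁻] = α₂·DIC; α₂ = 0.1283, so [CO3²⁻] = 0.1283 × 3.230 = 0.415 mmol/kg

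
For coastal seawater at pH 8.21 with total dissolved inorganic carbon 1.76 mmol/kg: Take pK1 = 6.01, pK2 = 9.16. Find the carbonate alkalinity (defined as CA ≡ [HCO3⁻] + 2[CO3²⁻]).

CA = [HCO3⁻] + 2[CO3²⁻] = (α₁ + 2α₂)·DIC
At pH 8.21: [H⁺]/K1 = 10^-2.20 = 0.0063096, K2/[H⁺] = 10^-0.95 = 0.11220
α₁ = 1/(1 + 0.0063096 + 0.11220) = 1/1.1185 = 0.8940; α₂ = α₁·K2/[H⁺] = 0.1003
α₁ + 2α₂ = 1.0947
CA = 1.0947 × 1.76 = 1.93 mmol/kg

CA = 1.93 mmol/kg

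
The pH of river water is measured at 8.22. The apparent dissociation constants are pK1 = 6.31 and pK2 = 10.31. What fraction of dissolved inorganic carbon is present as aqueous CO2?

α₀ = 0.0121

α₀ = 1 / (1 + K1/[H⁺] + K1K2/[H⁺]²) = 1 / (1 + 10^+1.91 + 10^-0.18)
   = 1 / (1 + 81.283 + 0.66069) = 1/82.944 = 0.01206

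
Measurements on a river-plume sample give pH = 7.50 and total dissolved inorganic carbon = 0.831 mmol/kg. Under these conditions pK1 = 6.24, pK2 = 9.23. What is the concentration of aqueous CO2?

[CO2*] = 0.0425 mmol/kg

α₀ = 1 / (1 + K1/[H⁺] + K1K2/[H⁺]²) = 1 / (1 + 10^+1.26 + 10^-0.47)
   = 1 / (1 + 18.197 + 0.33884) = 1/19.536 = 0.05119
[CO2*] = α₀ × DIC = 0.05119 × 0.831 = 0.0425 mmol/kg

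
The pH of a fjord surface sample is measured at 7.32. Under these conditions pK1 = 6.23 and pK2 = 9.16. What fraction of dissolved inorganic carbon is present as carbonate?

α₂ = 1 / (1 + [H⁺]/K2 + [H⁺]²/(K1K2)) = 1 / (1 + 10^+1.84 + 10^+0.75)
   = 1 / (1 + 69.183 + 5.6234) = 1/75.807 = 0.01319

α₂ = 0.0132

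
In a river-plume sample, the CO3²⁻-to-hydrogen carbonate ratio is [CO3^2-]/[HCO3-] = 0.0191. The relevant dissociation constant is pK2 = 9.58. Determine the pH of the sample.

pH = 7.86

From K2 = [H⁺][CO3^2-]/[HCO3-]:  pH = pK2 + log₁₀([CO3^2-]/[HCO3-])
log₁₀(0.0191) = -1.719
pH = 9.58 + (-1.719) = 7.86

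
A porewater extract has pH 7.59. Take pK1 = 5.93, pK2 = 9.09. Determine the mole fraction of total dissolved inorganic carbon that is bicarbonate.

α₁ = 0.949

α₁ = 1 / (1 + [H⁺]/K1 + K2/[H⁺]) = 1 / (1 + 10^-1.66 + 10^-1.50)
   = 1 / (1 + 0.021878 + 0.031623) = 1/1.0535 = 0.9492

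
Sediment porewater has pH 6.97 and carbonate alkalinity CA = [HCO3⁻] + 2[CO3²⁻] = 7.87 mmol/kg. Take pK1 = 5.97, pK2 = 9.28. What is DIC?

DIC = 8.61 mmol/kg

CA = [HCO3⁻] + 2[CO3²⁻] = (α₁ + 2α₂)·DIC
At pH 6.97: [H⁺]/K1 = 10^-1.00 = 0.10000, K2/[H⁺] = 10^-2.31 = 0.0048978
α₁ = 1/(1 + 0.10000 + 0.0048978) = 1/1.1049 = 0.9051; α₂ = α₁·K2/[H⁺] = 0.004433
α₁ + 2α₂ = 0.9139
DIC = CA / (α₁ + 2α₂) = 7.87 / 0.9139 = 8.61 mmol/kg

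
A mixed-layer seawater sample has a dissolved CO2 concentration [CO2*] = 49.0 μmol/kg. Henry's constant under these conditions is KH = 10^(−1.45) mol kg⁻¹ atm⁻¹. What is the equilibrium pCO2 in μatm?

pCO2 = 1380 μatm

KH = 10^(−1.45) = 3.548×10^-2 mol kg⁻¹ atm⁻¹
pCO2 = [CO2*]/KH = 49.0×10^-6 / 3.548×10^-2 = 1.38×10^-3 atm = 1380 μatm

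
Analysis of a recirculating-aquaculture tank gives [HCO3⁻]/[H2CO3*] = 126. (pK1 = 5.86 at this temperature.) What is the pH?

pH = 7.96

From K1 = [H⁺][HCO3⁻]/[H2CO3*]:  pH = pK1 + log₁₀([HCO3⁻]/[H2CO3*])
log₁₀(126) = +2.100
pH = 5.86 + (+2.100) = 7.96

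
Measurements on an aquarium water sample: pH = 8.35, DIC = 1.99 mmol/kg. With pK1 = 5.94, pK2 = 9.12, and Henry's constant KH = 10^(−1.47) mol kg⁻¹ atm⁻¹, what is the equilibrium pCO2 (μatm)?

pCO2 = 195 μatm

α₀ = 1 / (1 + K1/[H⁺] + K1K2/[H⁺]²) = 1 / (1 + 10^+2.41 + 10^+1.64)
   = 1 / (1 + 257.04 + 43.652) = 1/301.69 = 0.003315
[CO2*] = α₀ × DIC = 0.003315 × 1.99 = 0.006596 mmol/kg = 6.596 μmol/kg
pCO2 = [CO2*]/KH = 6.596×10^-6 / 3.388×10^-2 = 195 μatm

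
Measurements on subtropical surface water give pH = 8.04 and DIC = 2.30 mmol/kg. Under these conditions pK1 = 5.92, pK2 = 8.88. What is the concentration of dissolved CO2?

[CO2*] = 15.1 μmol/kg

α₀ = 1 / (1 + K1/[H⁺] + K1K2/[H⁺]²) = 1 / (1 + 10^+2.12 + 10^+1.28)
   = 1 / (1 + 131.83 + 19.055) = 1/151.88 = 0.006584
[CO2*] = α₀ × DIC = 0.006584 × 2.30 = 0.0151 mmol/kg = 15.1 μmol/kg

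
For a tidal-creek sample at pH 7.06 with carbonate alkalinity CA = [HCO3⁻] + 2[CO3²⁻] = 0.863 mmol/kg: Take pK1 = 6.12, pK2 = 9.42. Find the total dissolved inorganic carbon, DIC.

DIC = 0.957 mmol/kg

CA = [HCO3⁻] + 2[CO3²⁻] = (α₁ + 2α₂)·DIC
At pH 7.06: [H⁺]/K1 = 10^-0.94 = 0.11482, K2/[H⁺] = 10^-2.36 = 0.0043652
α₁ = 1/(1 + 0.11482 + 0.0043652) = 1/1.1192 = 0.8935; α₂ = α₁·K2/[H⁺] = 0.003900
α₁ + 2α₂ = 0.9013
DIC = CA / (α₁ + 2α₂) = 0.863 / 0.9013 = 0.957 mmol/kg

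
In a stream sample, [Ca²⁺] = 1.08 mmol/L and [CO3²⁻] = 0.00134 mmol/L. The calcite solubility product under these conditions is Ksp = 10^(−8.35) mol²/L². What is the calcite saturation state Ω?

Ksp = 10^(−8.35) = 4.467×10^-9
Ω = [Ca²⁺][CO3²⁻]/Ksp = (1.08×10^-3)(0.00134×10^-3) / 4.467×10^-9 = 0.324

Ω = 0.324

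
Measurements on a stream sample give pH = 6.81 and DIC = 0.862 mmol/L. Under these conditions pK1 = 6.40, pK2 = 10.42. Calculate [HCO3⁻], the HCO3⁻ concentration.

α₁ = 1 / (1 + [H⁺]/K1 + K2/[H⁺]) = 1 / (1 + 10^-0.41 + 10^-3.61)
   = 1 / (1 + 0.38905 + 0.00024547) = 1/1.3893 = 0.7198
[HCO3⁻] = α₁ × DIC = 0.7198 × 0.862 = 0.620 mmol/L

[HCO3⁻] = 0.620 mmol/L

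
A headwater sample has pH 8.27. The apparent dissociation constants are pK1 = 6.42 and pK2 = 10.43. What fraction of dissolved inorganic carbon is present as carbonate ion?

α₂ = 0.00678

α₂ = 1 / (1 + [H⁺]/K2 + [H⁺]²/(K1K2)) = 1 / (1 + 10^+2.16 + 10^+0.31)
   = 1 / (1 + 144.54 + 2.0417) = 1/147.59 = 0.006776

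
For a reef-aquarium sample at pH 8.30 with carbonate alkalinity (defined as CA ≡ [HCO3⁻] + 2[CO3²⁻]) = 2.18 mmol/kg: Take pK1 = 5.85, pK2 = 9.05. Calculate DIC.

CA = [HCO3⁻] + 2[CO3²⁻] = (α₁ + 2α₂)·DIC
At pH 8.30: [H⁺]/K1 = 10^-2.45 = 0.0035481, K2/[H⁺] = 10^-0.75 = 0.17783
α₁ = 1/(1 + 0.0035481 + 0.17783) = 1/1.1814 = 0.8465; α₂ = α₁·K2/[H⁺] = 0.1505
α₁ + 2α₂ = 1.1475
DIC = CA / (α₁ + 2α₂) = 2.18 / 1.1475 = 1.90 mmol/kg

DIC = 1.90 mmol/kg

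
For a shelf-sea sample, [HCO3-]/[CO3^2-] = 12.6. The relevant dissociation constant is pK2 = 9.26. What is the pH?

pH = 8.16

From K2 = [H⁺][CO3^2-]/[HCO3-]:  pH = pK2 − log₁₀([HCO3-]/[CO3^2-])
log₁₀(12.6) = +1.100
pH = 9.26 − (+1.100) = 8.16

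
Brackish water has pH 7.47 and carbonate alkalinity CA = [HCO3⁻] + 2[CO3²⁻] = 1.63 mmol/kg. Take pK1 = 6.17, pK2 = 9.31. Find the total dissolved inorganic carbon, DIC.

DIC = 1.69 mmol/kg

CA = [HCO3⁻] + 2[CO3²⁻] = (α₁ + 2α₂)·DIC
At pH 7.47: [H⁺]/K1 = 10^-1.30 = 0.050119, K2/[H⁺] = 10^-1.84 = 0.014454
α₁ = 1/(1 + 0.050119 + 0.014454) = 1/1.0646 = 0.9393; α₂ = α₁·K2/[H⁺] = 0.01358
α₁ + 2α₂ = 0.9665
DIC = CA / (α₁ + 2α₂) = 1.63 / 0.9665 = 1.69 mmol/kg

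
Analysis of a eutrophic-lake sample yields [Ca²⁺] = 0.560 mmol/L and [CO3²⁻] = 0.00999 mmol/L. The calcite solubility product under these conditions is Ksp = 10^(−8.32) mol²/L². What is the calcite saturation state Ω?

Ksp = 10^(−8.32) = 4.786×10^-9
Ω = [Ca²⁺][CO3²⁻]/Ksp = (0.560×10^-3)(0.00999×10^-3) / 4.786×10^-9 = 1.17

Ω = 1.17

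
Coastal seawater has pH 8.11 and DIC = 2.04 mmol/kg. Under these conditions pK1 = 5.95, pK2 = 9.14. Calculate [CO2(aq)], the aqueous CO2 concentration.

[CO2*] = 12.8 μmol/kg

α₀ = 1 / (1 + K1/[H⁺] + K1K2/[H⁺]²) = 1 / (1 + 10^+2.16 + 10^+1.13)
   = 1 / (1 + 144.54 + 13.490) = 1/159.03 = 0.006288
[CO2*] = α₀ × DIC = 0.006288 × 2.04 = 0.0128 mmol/kg = 12.8 μmol/kg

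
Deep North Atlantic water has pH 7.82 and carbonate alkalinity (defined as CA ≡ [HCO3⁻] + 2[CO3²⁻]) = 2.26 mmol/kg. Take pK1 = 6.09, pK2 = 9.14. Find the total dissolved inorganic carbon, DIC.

DIC = 2.20 mmol/kg

CA = [HCO3⁻] + 2[CO3²⁻] = (α₁ + 2α₂)·DIC
At pH 7.82: [H⁺]/K1 = 10^-1.73 = 0.018621, K2/[H⁺] = 10^-1.32 = 0.047863
α₁ = 1/(1 + 0.018621 + 0.047863) = 1/1.0665 = 0.9377; α₂ = α₁·K2/[H⁺] = 0.04488
α₁ + 2α₂ = 1.0274
DIC = CA / (α₁ + 2α₂) = 2.26 / 1.0274 = 2.20 mmol/kg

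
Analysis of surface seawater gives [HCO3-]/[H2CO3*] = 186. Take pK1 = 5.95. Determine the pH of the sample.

From K1 = [H⁺][HCO3-]/[H2CO3*]:  pH = pK1 + log₁₀([HCO3-]/[H2CO3*])
log₁₀(186) = +2.270
pH = 5.95 + (+2.270) = 8.22

pH = 8.22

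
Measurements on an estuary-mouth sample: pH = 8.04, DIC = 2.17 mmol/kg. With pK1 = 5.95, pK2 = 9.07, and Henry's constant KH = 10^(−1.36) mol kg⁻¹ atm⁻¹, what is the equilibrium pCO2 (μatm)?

pCO2 = 367 μatm

α₀ = 1 / (1 + K1/[H⁺] + K1K2/[H⁺]²) = 1 / (1 + 10^+2.09 + 10^+1.06)
   = 1 / (1 + 123.03 + 11.482) = 1/135.51 = 0.007380
[CO2*] = α₀ × DIC = 0.007380 × 2.17 = 0.01601 mmol/kg = 16.01 μmol/kg
pCO2 = [CO2*]/KH = 1.601×10^-5 / 4.365×10^-2 = 367 μatm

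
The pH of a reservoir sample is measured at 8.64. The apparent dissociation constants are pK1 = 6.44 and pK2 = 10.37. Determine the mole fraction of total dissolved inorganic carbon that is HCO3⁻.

α₁ = 1 / (1 + [H⁺]/K1 + K2/[H⁺]) = 1 / (1 + 10^-2.20 + 10^-1.73)
   = 1 / (1 + 0.0063096 + 0.018621) = 1/1.0249 = 0.9757

α₁ = 0.976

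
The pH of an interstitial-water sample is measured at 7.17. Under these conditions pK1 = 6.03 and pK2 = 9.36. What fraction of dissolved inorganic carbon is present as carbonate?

α₂ = 1 / (1 + [H⁺]/K2 + [H⁺]²/(K1K2)) = 1 / (1 + 10^+2.19 + 10^+1.05)
   = 1 / (1 + 154.88 + 11.220) = 1/167.10 = 0.005984

α₂ = 0.00598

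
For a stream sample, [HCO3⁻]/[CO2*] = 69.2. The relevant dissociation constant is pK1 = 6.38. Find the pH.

From K1 = [H⁺][HCO3⁻]/[CO2*]:  pH = pK1 + log₁₀([HCO3⁻]/[CO2*])
log₁₀(69.2) = +1.840
pH = 6.38 + (+1.840) = 8.22

pH = 8.22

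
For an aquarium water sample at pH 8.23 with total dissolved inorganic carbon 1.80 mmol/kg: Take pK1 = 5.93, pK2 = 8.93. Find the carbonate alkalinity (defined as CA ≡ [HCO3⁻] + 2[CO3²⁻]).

CA = 2.09 mmol/kg

CA = [HCO3⁻] + 2[CO3²⁻] = (α₁ + 2α₂)·DIC
At pH 8.23: [H⁺]/K1 = 10^-2.30 = 0.0050119, K2/[H⁺] = 10^-0.70 = 0.19953
α₁ = 1/(1 + 0.0050119 + 0.19953) = 1/1.2045 = 0.8302; α₂ = α₁·K2/[H⁺] = 0.1656
α₁ + 2α₂ = 1.1615
CA = 1.1615 × 1.80 = 2.09 mmol/kg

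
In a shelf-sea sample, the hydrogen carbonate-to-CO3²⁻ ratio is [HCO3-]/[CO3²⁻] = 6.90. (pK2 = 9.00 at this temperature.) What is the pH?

From K2 = [H⁺][CO3²⁻]/[HCO3-]:  pH = pK2 − log₁₀([HCO3-]/[CO3²⁻])
log₁₀(6.90) = +0.839
pH = 9.00 − (+0.839) = 8.16

pH = 8.16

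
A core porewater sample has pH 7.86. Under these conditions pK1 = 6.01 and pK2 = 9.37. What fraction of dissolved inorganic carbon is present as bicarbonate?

α₁ = 1 / (1 + [H⁺]/K1 + K2/[H⁺]) = 1 / (1 + 10^-1.85 + 10^-1.51)
   = 1 / (1 + 0.014125 + 0.030903) = 1/1.0450 = 0.9569

α₁ = 0.957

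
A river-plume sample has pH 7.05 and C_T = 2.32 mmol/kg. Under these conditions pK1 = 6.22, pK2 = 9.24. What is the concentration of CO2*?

[CO2*] = 0.297 mmol/kg

α₀ = 1 / (1 + K1/[H⁺] + K1K2/[H⁺]²) = 1 / (1 + 10^+0.83 + 10^-1.36)
   = 1 / (1 + 6.7608 + 0.043652) = 1/7.8045 = 0.1281
[CO2*] = α₀ × DIC = 0.1281 × 2.32 = 0.297 mmol/kg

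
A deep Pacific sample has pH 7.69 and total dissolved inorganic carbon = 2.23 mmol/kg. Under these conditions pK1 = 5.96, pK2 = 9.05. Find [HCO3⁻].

[HCO3⁻] = 2.10 mmol/kg

α₁ = 1 / (1 + [H⁺]/K1 + K2/[H⁺]) = 1 / (1 + 10^-1.73 + 10^-1.36)
   = 1 / (1 + 0.018621 + 0.043652) = 1/1.0623 = 0.9414
[HCO3⁻] = α₁ × DIC = 0.9414 × 2.23 = 2.10 mmol/kg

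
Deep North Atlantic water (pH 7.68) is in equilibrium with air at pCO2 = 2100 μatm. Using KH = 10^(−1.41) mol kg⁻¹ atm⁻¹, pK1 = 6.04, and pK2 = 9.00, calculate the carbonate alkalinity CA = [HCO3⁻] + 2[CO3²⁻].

CA = 3.91 mmol/kg

[CO2*] = KH · pCO2 = 10^(−1.41) × 2100×10^-6 = 8.170×10^-5 mol/kg
α₀ = 1/(1 + K1/[H⁺] + K1K2/[H⁺]²) = 1/(1 + 10^+1.64 + 10^+0.32) = 0.02139
DIC = [CO2*]/α₀ = 8.170×10^-5 / 0.02139 = 3.819 mmol/kg
CA = (α₁ + 2α₂)·DIC = (0.9339 + 2×0.04470) × 3.819 = 3.91 mmol/kg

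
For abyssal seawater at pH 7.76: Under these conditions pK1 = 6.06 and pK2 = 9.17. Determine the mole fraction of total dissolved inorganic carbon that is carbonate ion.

α₂ = 0.0367

α₂ = 1 / (1 + [H⁺]/K2 + [H⁺]²/(K1K2)) = 1 / (1 + 10^+1.41 + 10^-0.29)
   = 1 / (1 + 25.704 + 0.51286) = 1/27.217 = 0.03674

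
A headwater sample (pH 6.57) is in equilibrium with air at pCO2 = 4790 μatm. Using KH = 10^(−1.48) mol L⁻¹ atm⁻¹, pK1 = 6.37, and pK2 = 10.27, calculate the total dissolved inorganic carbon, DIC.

[CO2*] = KH · pCO2 = 10^(−1.48) × 4790×10^-6 = 1.586×10^-4 mol/L
α₀ = 1/(1 + K1/[H⁺] + K1K2/[H⁺]²) = 1/(1 + 10^+0.20 + 10^-3.50) = 0.3868
DIC = [CO2*]/α₀ = 1.586×10^-4 / 0.3868 = 0.410 mmol/L

DIC = 0.410 mmol/L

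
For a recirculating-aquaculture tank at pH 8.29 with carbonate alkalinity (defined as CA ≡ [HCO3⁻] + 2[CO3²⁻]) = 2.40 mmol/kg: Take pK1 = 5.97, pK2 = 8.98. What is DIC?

DIC = 2.06 mmol/kg

CA = [HCO3⁻] + 2[CO3²⁻] = (α₁ + 2α₂)·DIC
At pH 8.29: [H⁺]/K1 = 10^-2.32 = 0.0047863, K2/[H⁺] = 10^-0.69 = 0.20417
α₁ = 1/(1 + 0.0047863 + 0.20417) = 1/1.2090 = 0.8272; α₂ = α₁·K2/[H⁺] = 0.1689
α₁ + 2α₂ = 1.1649
DIC = CA / (α₁ + 2α₂) = 2.40 / 1.1649 = 2.06 mmol/kg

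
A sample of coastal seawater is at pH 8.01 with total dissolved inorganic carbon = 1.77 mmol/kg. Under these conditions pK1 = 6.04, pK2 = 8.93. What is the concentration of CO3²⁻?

α₂ = 1 / (1 + [H⁺]/K2 + [H⁺]²/(K1K2)) = 1 / (1 + 10^+0.92 + 10^-1.05)
   = 1 / (1 + 8.3176 + 0.089125) = 1/9.4068 = 0.1063
[CO3²⁻] = α₂ × DIC = 0.1063 × 1.77 = 0.188 mmol/kg

[CO3²⁻] = 0.188 mmol/kg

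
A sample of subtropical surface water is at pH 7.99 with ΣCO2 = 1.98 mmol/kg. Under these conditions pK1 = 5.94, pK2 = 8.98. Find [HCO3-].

[HCO3⁻] = 1.78 mmol/kg

α₁ = 1 / (1 + [H⁺]/K1 + K2/[H⁺]) = 1 / (1 + 10^-2.05 + 10^-0.99)
   = 1 / (1 + 0.0089125 + 0.10233) = 1/1.1112 = 0.8999
[HCO3⁻] = α₁ × DIC = 0.8999 × 1.98 = 1.78 mmol/kg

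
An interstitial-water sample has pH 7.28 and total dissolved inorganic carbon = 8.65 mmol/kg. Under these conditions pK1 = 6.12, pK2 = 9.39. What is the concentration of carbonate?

α₂ = 1 / (1 + [H⁺]/K2 + [H⁺]²/(K1K2)) = 1 / (1 + 10^+2.11 + 10^+0.95)
   = 1 / (1 + 128.82 + 8.9125) = 1/138.74 = 0.007208
[CO3²⁻] = α₂ × DIC = 0.007208 × 8.65 = 0.0623 mmol/kg

[CO3²⁻] = 0.0623 mmol/kg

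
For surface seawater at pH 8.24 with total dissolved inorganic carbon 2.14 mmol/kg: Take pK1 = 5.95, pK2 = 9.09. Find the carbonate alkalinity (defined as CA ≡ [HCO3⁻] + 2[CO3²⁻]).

CA = [HCO3⁻] + 2[CO3²⁻] = (α₁ + 2α₂)·DIC
At pH 8.24: [H⁺]/K1 = 10^-2.29 = 0.0051286, K2/[H⁺] = 10^-0.85 = 0.14125
α₁ = 1/(1 + 0.0051286 + 0.14125) = 1/1.1464 = 0.8723; α₂ = α₁·K2/[H⁺] = 0.1232
α₁ + 2α₂ = 1.1187
CA = 1.1187 × 2.14 = 2.39 mmol/kg

CA = 2.39 mmol/kg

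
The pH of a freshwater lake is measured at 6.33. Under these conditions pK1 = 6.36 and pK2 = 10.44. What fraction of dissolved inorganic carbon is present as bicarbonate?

α₁ = 1 / (1 + [H⁺]/K1 + K2/[H⁺]) = 1 / (1 + 10^+0.03 + 10^-4.11)
   = 1 / (1 + 1.0715 + 7.7625×10^-5) = 1/2.0716 = 0.4827

α₁ = 0.483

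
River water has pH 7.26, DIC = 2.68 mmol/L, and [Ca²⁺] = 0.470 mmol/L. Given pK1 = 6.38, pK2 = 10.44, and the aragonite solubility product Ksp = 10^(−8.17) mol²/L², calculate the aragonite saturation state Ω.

α₂ = 1 / (1 + [H⁺]/K2 + [H⁺]²/(K1K2)) = 1 / (1 + 10^+3.18 + 10^+2.30)
   = 1 / (1 + 1513.6 + 199.53) = 1/1714.1 = 0.0005834
[CO3²⁻] = α₂ × DIC = 0.0005834 × 2.68 = 0.001564 mmol/L = 1.564 μmol/L
Ksp = 10^(−8.17) = 6.761×10^-9
Ω = [Ca²⁺][CO3²⁻]/Ksp = (0.470×10^-3)(1.564×10^-6) / 6.761×10^-9 = 0.109

Ω = 0.109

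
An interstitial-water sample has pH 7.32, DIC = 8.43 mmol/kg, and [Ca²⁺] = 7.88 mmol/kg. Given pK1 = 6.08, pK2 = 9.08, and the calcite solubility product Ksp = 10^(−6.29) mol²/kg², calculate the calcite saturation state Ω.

α₂ = 1 / (1 + [H⁺]/K2 + [H⁺]²/(K1K2)) = 1 / (1 + 10^+1.76 + 10^+0.52)
   = 1 / (1 + 57.544 + 3.3113) = 1/61.855 = 0.01617
[CO3²⁻] = α₂ × DIC = 0.01617 × 8.43 = 0.1363 mmol/kg
Ksp = 10^(−6.29) = 5.129×10^-7
Ω = [Ca²⁺][CO3²⁻]/Ksp = (7.88×10^-3)(1.363×10^-4) / 5.129×10^-7 = 2.09

Ω = 2.09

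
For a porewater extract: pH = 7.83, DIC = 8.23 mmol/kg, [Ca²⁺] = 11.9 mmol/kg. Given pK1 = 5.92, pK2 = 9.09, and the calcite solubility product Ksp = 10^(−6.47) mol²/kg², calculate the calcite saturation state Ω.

Ω = 14.9

α₂ = 1 / (1 + [H⁺]/K2 + [H⁺]²/(K1K2)) = 1 / (1 + 10^+1.26 + 10^-0.65)
   = 1 / (1 + 18.197 + 0.22387) = 1/19.421 = 0.05149
[CO3²⁻] = α₂ × DIC = 0.05149 × 8.23 = 0.4238 mmol/kg
Ksp = 10^(−6.47) = 3.388×10^-7
Ω = [Ca²⁺][CO3²⁻]/Ksp = (11.9×10^-3)(4.238×10^-4) / 3.388×10^-7 = 14.9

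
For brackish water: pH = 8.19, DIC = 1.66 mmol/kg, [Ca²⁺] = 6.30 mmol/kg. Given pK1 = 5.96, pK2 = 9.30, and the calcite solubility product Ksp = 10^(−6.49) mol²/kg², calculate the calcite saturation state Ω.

α₂ = 1 / (1 + [H⁺]/K2 + [H⁺]²/(K1K2)) = 1 / (1 + 10^+1.11 + 10^-1.12)
   = 1 / (1 + 12.882 + 0.075858) = 1/13.958 = 0.07164
[CO3²⁻] = α₂ × DIC = 0.07164 × 1.66 = 0.1189 mmol/kg
Ksp = 10^(−6.49) = 3.236×10^-7
Ω = [Ca²⁺][CO3²⁻]/Ksp = (6.30×10^-3)(1.189×10^-4) / 3.236×10^-7 = 2.32

Ω = 2.32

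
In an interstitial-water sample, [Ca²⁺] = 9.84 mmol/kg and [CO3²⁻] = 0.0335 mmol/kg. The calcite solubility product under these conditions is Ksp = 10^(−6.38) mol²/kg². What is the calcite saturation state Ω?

Ω = 0.791

Ksp = 10^(−6.38) = 4.169×10^-7
Ω = [Ca²⁺][CO3²⁻]/Ksp = (9.84×10^-3)(0.0335×10^-3) / 4.169×10^-7 = 0.791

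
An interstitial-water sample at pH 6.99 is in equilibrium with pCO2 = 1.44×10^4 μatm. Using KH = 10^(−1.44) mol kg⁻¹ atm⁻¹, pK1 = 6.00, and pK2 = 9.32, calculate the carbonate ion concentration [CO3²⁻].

[CO3²⁻] = 0.0239 mmol/kg

[CO2*] = KH · pCO2 = 10^(−1.44) × 1.44×10^4×10^-6 = 5.228×10^-4 mol/kg
α₀ = 1/(1 + K1/[H⁺] + K1K2/[H⁺]²) = 1/(1 + 10^+0.99 + 10^-1.34) = 0.09244
DIC = [CO2*]/α₀ = 5.228×10^-4 / 0.09244 = 5.656 mmol/kg
[CO3²⁻] = α₂·DIC; α₂ = 0.004225, so [CO3²⁻] = 0.004225 × 5.656 = 0.0239 mmol/kg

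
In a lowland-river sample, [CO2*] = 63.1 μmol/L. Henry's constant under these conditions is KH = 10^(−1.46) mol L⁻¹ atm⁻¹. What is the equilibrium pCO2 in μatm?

pCO2 = 1820 μatm

KH = 10^(−1.46) = 3.467×10^-2 mol L⁻¹ atm⁻¹
pCO2 = [CO2*]/KH = 63.1×10^-6 / 3.467×10^-2 = 1.82×10^-3 atm = 1820 μatm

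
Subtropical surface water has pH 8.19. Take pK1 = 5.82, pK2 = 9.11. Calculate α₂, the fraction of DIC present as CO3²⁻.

α₂ = 0.107

α₂ = 1 / (1 + [H⁺]/K2 + [H⁺]²/(K1K2)) = 1 / (1 + 10^+0.92 + 10^-1.45)
   = 1 / (1 + 8.3176 + 0.035481) = 1/9.3531 = 0.1069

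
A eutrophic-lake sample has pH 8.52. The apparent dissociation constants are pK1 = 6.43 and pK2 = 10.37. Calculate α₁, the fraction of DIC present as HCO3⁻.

α₁ = 0.978

α₁ = 1 / (1 + [H⁺]/K1 + K2/[H⁺]) = 1 / (1 + 10^-2.09 + 10^-1.85)
   = 1 / (1 + 0.0081283 + 0.014125) = 1/1.0223 = 0.9782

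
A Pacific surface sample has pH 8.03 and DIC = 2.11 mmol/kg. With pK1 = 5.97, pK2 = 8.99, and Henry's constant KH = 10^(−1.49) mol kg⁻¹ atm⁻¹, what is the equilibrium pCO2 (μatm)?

pCO2 = 508 μatm

α₀ = 1 / (1 + K1/[H⁺] + K1K2/[H⁺]²) = 1 / (1 + 10^+2.06 + 10^+1.10)
   = 1 / (1 + 114.82 + 12.589) = 1/128.40 = 0.007788
[CO2*] = α₀ × DIC = 0.007788 × 2.11 = 0.01643 mmol/kg = 16.43 μmol/kg
pCO2 = [CO2*]/KH = 1.643×10^-5 / 3.236×10^-2 = 508 μatm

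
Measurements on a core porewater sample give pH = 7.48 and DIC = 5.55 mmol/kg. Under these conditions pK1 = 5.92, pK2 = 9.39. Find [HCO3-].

α₁ = 1 / (1 + [H⁺]/K1 + K2/[H⁺]) = 1 / (1 + 10^-1.56 + 10^-1.91)
   = 1 / (1 + 0.027542 + 0.012303) = 1/1.0398 = 0.9617
[HCO3⁻] = α₁ × DIC = 0.9617 × 5.55 = 5.34 mmol/kg

[HCO3⁻] = 5.34 mmol/kg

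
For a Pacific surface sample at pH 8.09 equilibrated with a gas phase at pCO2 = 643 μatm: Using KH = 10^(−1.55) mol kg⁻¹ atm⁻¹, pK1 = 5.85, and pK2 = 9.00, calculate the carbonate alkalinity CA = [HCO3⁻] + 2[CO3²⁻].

[CO2*] = KH · pCO2 = 10^(−1.55) × 643×10^-6 = 1.812×10^-5 mol/kg
α₀ = 1/(1 + K1/[H⁺] + K1K2/[H⁺]²) = 1/(1 + 10^+2.24 + 10^+1.33) = 0.005098
DIC = [CO2*]/α₀ = 1.812×10^-5 / 0.005098 = 3.555 mmol/kg
CA = (α₁ + 2α₂)·DIC = (0.8859 + 2×0.1090) × 3.555 = 3.92 mmol/kg

CA = 3.92 mmol/kg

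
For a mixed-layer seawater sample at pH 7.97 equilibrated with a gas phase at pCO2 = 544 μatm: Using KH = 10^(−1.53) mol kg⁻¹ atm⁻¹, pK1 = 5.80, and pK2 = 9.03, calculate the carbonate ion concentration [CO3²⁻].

[CO3²⁻] = 0.207 mmol/kg

[CO2*] = KH · pCO2 = 10^(−1.53) × 544×10^-6 = 1.605×10^-5 mol/kg
α₀ = 1/(1 + K1/[H⁺] + K1K2/[H⁺]²) = 1/(1 + 10^+2.17 + 10^+1.11) = 0.006181
DIC = [CO2*]/α₀ = 1.605×10^-5 / 0.006181 = 2.598 mmol/kg
[CO3²⁻] = α₂·DIC; α₂ = 0.07962, so [CO3²⁻] = 0.07962 × 2.598 = 0.207 mmol/kg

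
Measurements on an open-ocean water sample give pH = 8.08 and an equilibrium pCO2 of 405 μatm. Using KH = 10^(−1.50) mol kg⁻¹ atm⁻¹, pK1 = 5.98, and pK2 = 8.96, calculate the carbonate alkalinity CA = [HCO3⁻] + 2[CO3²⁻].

CA = 2.04 mmol/kg

[CO2*] = KH · pCO2 = 10^(−1.50) × 405×10^-6 = 1.281×10^-5 mol/kg
α₀ = 1/(1 + K1/[H⁺] + K1K2/[H⁺]²) = 1/(1 + 10^+2.10 + 10^+1.22) = 0.006969
DIC = [CO2*]/α₀ = 1.281×10^-5 / 0.006969 = 1.838 mmol/kg
CA = (α₁ + 2α₂)·DIC = (0.8774 + 2×0.1157) × 1.838 = 2.04 mmol/kg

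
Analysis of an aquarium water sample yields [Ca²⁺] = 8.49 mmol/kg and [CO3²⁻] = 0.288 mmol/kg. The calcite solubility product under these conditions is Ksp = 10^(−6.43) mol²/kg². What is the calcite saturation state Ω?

Ω = 6.58

Ksp = 10^(−6.43) = 3.715×10^-7
Ω = [Ca²⁺][CO3²⁻]/Ksp = (8.49×10^-3)(0.288×10^-3) / 3.715×10^-7 = 6.58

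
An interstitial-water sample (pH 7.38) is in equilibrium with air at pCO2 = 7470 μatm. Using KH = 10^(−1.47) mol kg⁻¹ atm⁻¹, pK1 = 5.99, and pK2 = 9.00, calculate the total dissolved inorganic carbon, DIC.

DIC = 6.62 mmol/kg

[CO2*] = KH · pCO2 = 10^(−1.47) × 7470×10^-6 = 2.531×10^-4 mol/kg
α₀ = 1/(1 + K1/[H⁺] + K1K2/[H⁺]²) = 1/(1 + 10^+1.39 + 10^-0.23) = 0.03826
DIC = [CO2*]/α₀ = 2.531×10^-4 / 0.03826 = 6.62 mmol/kg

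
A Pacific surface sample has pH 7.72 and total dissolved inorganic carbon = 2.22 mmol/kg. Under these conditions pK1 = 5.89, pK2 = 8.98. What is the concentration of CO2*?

α₀ = 1 / (1 + K1/[H⁺] + K1K2/[H⁺]²) = 1 / (1 + 10^+1.83 + 10^+0.57)
   = 1 / (1 + 67.608 + 3.7154) = 1/72.324 = 0.01383
[CO2*] = α₀ × DIC = 0.01383 × 2.22 = 0.0307 mmol/kg

[CO2*] = 0.0307 mmol/kg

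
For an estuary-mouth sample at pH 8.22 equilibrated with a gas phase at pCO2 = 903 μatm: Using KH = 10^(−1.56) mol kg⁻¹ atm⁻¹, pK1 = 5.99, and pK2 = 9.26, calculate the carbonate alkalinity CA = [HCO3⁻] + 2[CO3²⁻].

[CO2*] = KH · pCO2 = 10^(−1.56) × 903×10^-6 = 2.487×10^-5 mol/kg
α₀ = 1/(1 + K1/[H⁺] + K1K2/[H⁺]²) = 1/(1 + 10^+2.23 + 10^+1.19) = 0.005367
DIC = [CO2*]/α₀ = 2.487×10^-5 / 0.005367 = 4.634 mmol/kg
CA = (α₁ + 2α₂)·DIC = (0.9115 + 2×0.08313) × 4.634 = 4.99 mmol/kg

CA = 4.99 mmol/kg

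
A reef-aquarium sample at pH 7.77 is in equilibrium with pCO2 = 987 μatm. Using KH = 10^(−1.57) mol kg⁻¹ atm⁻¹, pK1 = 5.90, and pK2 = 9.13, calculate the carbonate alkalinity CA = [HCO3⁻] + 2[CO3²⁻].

[CO2*] = KH · pCO2 = 10^(−1.57) × 987×10^-6 = 2.657×10^-5 mol/kg
α₀ = 1/(1 + K1/[H⁺] + K1K2/[H⁺]²) = 1/(1 + 10^+1.87 + 10^+0.51) = 0.01276
DIC = [CO2*]/α₀ = 2.657×10^-5 / 0.01276 = 2.082 mmol/kg
CA = (α₁ + 2α₂)·DIC = (0.9459 + 2×0.04129) × 2.082 = 2.14 mmol/kg

CA = 2.14 mmol/kg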